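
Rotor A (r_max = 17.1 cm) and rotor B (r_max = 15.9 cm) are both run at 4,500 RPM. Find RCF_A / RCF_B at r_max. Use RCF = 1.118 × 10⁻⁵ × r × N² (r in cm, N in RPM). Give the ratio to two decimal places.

1.08

At fixed N, RCF ∝ r, so RCF_A/RCF_B = r_A/r_B = 17.1 / 15.9 = 1.0755.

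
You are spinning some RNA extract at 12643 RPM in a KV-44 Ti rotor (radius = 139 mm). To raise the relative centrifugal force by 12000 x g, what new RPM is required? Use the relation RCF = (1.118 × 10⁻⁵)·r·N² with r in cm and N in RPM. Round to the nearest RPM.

r = 139 mm = 13.9 cm
Current RCF = 1.118 × 10⁻⁵ × 13.9 × (12643)² = 1.118 × 10⁻⁵ × 13.9 × 159,845,449 ≈ 24,840.3 × g
Target RCF = 24,840.3 + 12,000 = 36,840.3 × g
N² = 36,840.3 / (15.5402 × 10⁻⁵) = 237,064,517
N ≈ √237,064,517 ≈ 15,396.9

N₂ ≈ 15397 RPM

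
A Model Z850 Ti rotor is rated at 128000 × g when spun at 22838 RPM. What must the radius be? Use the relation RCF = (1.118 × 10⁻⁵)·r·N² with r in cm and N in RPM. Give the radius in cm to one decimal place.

22.0 cm

128000 = 1.118 × 10⁻⁵ × r × (22838)²
r = 128000 / (1.118 × 10⁻⁵ × 521,574,244) = 128000 / 5831.2 ≈ 21.951 cm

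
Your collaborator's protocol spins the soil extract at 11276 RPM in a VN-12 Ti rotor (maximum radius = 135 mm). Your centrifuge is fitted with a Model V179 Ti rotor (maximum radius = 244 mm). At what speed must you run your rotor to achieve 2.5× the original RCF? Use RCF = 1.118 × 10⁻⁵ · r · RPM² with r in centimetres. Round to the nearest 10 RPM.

Original rotor: r = 135 mm = 13.5 cm
RCF_original = 1.118 × 10⁻⁵ × 13.5 × (11276)² = 1.118 × 10⁻⁵ × 13.5 × 127,148,176 ≈ 19,190.5 × g
Target RCF = 2.5 × 19,190.5 ≈ 47,976.2 × g
Your rotor: r = 244 mm = 24.4 cm
47,976.2 = 1.118 × 10⁻⁵ × 24.4 × N²
N² = 47,976.2 / (27.2792 × 10⁻⁵) = 175,870,993
N ≈ √175,870,993 ≈ 13,261.6

13260 RPM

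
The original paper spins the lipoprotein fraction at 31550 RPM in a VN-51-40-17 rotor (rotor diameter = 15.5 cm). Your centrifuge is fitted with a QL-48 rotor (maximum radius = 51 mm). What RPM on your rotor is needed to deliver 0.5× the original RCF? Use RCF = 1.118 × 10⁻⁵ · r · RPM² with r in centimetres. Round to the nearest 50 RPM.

Original rotor: r = 15.5 / 2 = 7.75 cm
RCF_original = 1.118 × 10⁻⁵ × 7.75 × (31550)² = 1.118 × 10⁻⁵ × 7.75 × 995,402,500 ≈ 86,246.6 × g
Target RCF = 0.5 × 86,246.6 ≈ 43,123.3 × g
Your rotor: r = 51 mm = 5.1 cm
43,123.3 = 1.118 × 10⁻⁵ × 5.1 × N²
N² = 43,123.3 / (5.7018 × 10⁻⁵) = 756,310,288
N ≈ √756,310,288 ≈ 27,501.1

27500 RPM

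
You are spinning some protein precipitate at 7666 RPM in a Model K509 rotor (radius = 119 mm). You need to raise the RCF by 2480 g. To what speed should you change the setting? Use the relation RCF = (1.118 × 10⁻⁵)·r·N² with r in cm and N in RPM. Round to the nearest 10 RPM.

N₂ ≈ 8800 RPM

r = 119 mm = 11.9 cm
Current RCF = 1.118 × 10⁻⁵ × 11.9 × (7666)² = 1.118 × 10⁻⁵ × 11.9 × 58,767,556 ≈ 7,818.6 × g
Target RCF = 7,818.6 + 2,480 = 10,298.6 × g
N² = 10,298.6 / (13.3042 × 10⁻⁵) = 77,408,638
N ≈ √77,408,638 ≈ 8,798.2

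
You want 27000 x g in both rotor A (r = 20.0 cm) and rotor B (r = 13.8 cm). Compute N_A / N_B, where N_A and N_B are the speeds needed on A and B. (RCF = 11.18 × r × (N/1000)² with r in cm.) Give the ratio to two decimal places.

0.83

At fixed RCF, N ∝ 1/√r, so N_A/N_B = √(r_B/r_A) = √(13.8/20.0) = √0.690000 = 0.8307.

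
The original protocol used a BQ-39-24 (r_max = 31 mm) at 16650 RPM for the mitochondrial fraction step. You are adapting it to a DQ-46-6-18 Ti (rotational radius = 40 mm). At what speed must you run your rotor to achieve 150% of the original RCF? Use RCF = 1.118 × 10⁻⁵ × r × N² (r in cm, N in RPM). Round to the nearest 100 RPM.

≈ 18000 RPM

Original rotor: r = 31 mm = 3.1 cm
RCF_original = 1.118 × 10⁻⁵ × 3.1 × (16650)² = 1.118 × 10⁻⁵ × 3.1 × 277,222,500 ≈ 9,608 × g
Target RCF = 1.5 × 9,608 ≈ 14,412 × g
Your rotor: r = 40 mm = 4.0 cm
14,412 = 1.118 × 10⁻⁵ × 4 × N²
N² = 14,412 / (4.472 × 10⁻⁵) = 322,271,914
N ≈ √322,271,914 ≈ 17,951.9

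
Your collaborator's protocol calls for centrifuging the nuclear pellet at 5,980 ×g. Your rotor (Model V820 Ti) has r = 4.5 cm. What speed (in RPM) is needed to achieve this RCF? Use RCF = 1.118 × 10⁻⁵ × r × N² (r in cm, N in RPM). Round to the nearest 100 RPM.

≈ 10900 RPM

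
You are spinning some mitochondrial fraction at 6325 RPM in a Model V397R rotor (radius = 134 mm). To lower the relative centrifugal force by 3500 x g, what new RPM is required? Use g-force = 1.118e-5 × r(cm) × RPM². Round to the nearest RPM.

r = 134 mm = 13.4 cm
Current RCF = 1.118 × 10⁻⁵ × 13.4 × (6325)² = 1.118 × 10⁻⁵ × 13.4 × 40,005,625 ≈ 5,993.3 × g
Target RCF = 5,993.3 − 3,500 = 2,493.3 × g
N² = 2,493.3 / (14.9812 × 10⁻⁵) = 16,642,859
N ≈ √16,642,859 ≈ 4,079.6

N₂ ≈ 4080 RPM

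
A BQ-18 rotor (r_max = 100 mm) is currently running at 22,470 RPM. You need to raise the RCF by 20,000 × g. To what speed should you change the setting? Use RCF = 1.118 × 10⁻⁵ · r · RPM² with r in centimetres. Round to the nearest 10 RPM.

≈ 26150 RPM

r = 100 mm = 10.0 cm
Current RCF = 1.118 × 10⁻⁵ × 10 × (22470)² = 1.118 × 10⁻⁵ × 10 × 504,900,900 ≈ 56,447.9 × g
Target RCF = 56,447.9 + 20,000 = 76,447.9 × g
N² = 76,447.9 / (11.18 × 10⁻⁵) = 683,791,592
N ≈ √683,791,592 ≈ 26,149.4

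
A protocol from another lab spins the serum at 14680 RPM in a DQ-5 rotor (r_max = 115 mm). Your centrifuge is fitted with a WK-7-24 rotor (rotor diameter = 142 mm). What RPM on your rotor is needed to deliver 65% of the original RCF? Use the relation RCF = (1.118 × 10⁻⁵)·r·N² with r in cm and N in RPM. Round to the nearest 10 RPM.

Original rotor: r = 115 mm = 11.5 cm
RCF_original = 1.118 × 10⁻⁵ × 11.5 × (14680)² = 1.118 × 10⁻⁵ × 11.5 × 215,502,400 ≈ 27,707.1 × g
Target RCF = 0.65 × 27,707.1 ≈ 18,009.6 × g
Your rotor: r = 142 mm / 2 = 71 mm = 7.1 cm
18,009.6 = 1.118 × 10⁻⁵ × 7.1 × N²
N² = 18,009.6 / (7.9378 × 10⁻⁵) = 226,884,023
N ≈ √226,884,023 ≈ 15,062.7

≈ 15060 RPM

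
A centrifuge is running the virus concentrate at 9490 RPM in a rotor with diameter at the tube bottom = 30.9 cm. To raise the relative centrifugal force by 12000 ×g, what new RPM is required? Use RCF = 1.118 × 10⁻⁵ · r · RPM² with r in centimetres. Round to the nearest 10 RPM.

r = 30.9 / 2 = 15.45 cm
Current RCF = 1.118 × 10⁻⁵ × 15.45 × (9490)² = 1.118 × 10⁻⁵ × 15.45 × 90,060,100 ≈ 15,556.2 × g
Target RCF = 15,556.2 + 12,000 = 27,556.2 × g
N² = 27,556.2 / (17.2731 × 10⁻⁵) = 159,532,452
N ≈ √159,532,452 ≈ 12,630.6

N₂ ≈ 12630 RPM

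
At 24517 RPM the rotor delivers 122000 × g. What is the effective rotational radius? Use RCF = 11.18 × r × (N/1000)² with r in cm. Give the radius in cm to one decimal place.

122000 = 11.18 × r × (24.517)²
r = 122000 / (11.18 × 601.083289) = 122000 / 6720.111 ≈ 18.154 cm

18.2 cm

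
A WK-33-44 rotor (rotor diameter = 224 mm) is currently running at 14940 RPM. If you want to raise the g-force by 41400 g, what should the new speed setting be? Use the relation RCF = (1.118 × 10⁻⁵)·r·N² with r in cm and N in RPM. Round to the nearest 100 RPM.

r = 224 mm / 2 = 112 mm = 11.2 cm
Current RCF = 1.118 × 10⁻⁵ × 11.2 × (14940)² = 1.118 × 10⁻⁵ × 11.2 × 223,203,600 ≈ 27,948.7 × g
Target RCF = 27,948.7 + 41,400 = 69,348.7 × g
N² = 69,348.7 / (12.5216 × 10⁻⁵) = 553,832,577
N ≈ √553,832,577 ≈ 23,533.6

≈ 23500 RPM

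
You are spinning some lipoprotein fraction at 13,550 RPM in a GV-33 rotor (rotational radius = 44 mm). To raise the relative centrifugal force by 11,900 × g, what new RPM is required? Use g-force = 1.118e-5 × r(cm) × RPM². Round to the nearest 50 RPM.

N₂ ≈ 20650 RPM

r = 44 mm = 4.4 cm
Current RCF = 1.118 × 10⁻⁵ × 4.4 × (13550)² = 1.118 × 10⁻⁵ × 4.4 × 183,602,500 ≈ 9,031.8 × g
Target RCF = 9,031.8 + 11,900 = 20,931.8 × g
N² = 20,931.8 / (4.9192 × 10⁻⁵) = 425,512,278
N ≈ √425,512,278 ≈ 20,627.9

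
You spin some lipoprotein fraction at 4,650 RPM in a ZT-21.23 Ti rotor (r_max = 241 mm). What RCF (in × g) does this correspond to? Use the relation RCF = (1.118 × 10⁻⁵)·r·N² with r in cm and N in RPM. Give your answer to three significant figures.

RCF ≈ 5830 × g

r = 241 mm = 24.1 cm
RCF = 1.118 × 10⁻⁵ × 24.1 × (4650)² = 1.118 × 10⁻⁵ × 24.1 × 21,622,500 ≈ 5,825.9 × g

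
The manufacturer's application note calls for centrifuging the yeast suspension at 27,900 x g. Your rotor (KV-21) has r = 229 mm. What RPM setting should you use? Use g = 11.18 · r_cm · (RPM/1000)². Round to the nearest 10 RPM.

≈ 10440 RPM

r = 229 mm = 22.9 cm
27,900 = 11.18 × 22.9 × (N/1000)²
(N/1000)² = 27,900 / 256.022 = 108.975
N = 1000 × √108.975 ≈ 10,439.1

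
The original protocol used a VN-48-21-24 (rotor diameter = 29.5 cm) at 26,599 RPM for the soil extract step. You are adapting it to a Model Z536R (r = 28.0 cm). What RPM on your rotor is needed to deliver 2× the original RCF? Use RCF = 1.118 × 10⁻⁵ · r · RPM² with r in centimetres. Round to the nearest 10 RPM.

Original rotor: r = 29.5 / 2 = 14.75 cm
RCF = 1.118 × 10⁻⁵ × r × N²
RCF_original = 1.118 × 10⁻⁵ × 14.75 × (26599)² = 1.118 × 10⁻⁵ × 14.75 × 707,506,801 ≈ 116,671.4 × g
Target RCF = 2 × 116,671.4 ≈ 233,342.8 × g
233,342.8 = 1.118 × 10⁻⁵ × 28 × N²
N² = 233,342.8 / (31.304 × 10⁻⁵) = 745,408,893
N ≈ √745,408,893 ≈ 27,302.2

≈ 27300 RPM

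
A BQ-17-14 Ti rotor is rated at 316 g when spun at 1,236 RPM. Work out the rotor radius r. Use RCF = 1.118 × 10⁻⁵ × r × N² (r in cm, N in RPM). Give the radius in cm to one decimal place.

≈ 18.5 cm

RCF = 1.118 × 10⁻⁵ × r × N²
316 = 1.118 × 10⁻⁵ × r × (1236)²
r = 316 / (1.118 × 10⁻⁵ × 1,527,696) = 316 / 17.07964 ≈ 18.502 cm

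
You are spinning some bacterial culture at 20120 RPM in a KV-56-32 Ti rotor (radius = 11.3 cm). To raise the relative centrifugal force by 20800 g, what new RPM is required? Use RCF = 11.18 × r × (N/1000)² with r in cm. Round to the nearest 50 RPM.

N₂ ≈ 23850 RPM

Current RCF = 11.18 × 11.3 × (20.12)² = 11.18 × 11.3 × 404.8144 ≈ 51,141.8 × g
Target RCF = 51,141.8 + 20,800 = 71,941.8 × g
(N/1000)² = 71,941.8 / 126.334 = 569.4572
N = 1000 × √569.4572 ≈ 23,863.3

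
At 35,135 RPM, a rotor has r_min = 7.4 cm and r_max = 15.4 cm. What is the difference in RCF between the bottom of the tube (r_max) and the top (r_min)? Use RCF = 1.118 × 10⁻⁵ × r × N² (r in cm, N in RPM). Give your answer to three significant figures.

RCF_max = 1.118 × 10⁻⁵ × 15.4 × (35135)² = 1.118 × 10⁻⁵ × 15.4 × 1,234,468,225 ≈ 212,540.9 × g
RCF_min = 1.118 × 10⁻⁵ × 7.4 × (35135)² = 1.118 × 10⁻⁵ × 7.4 × 1,234,468,225 ≈ 102,130 × g
ΔRCF = 212,540.9 − 102,130 = 110,410.9

≈ 110000 x g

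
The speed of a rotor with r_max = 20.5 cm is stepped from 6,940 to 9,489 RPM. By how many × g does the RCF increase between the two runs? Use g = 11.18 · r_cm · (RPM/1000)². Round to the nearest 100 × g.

RCF₁ = 11.18 × 20.5 × (6.94)² = 11.18 × 20.5 × 48.1636 ≈ 11,038.6 × g
RCF₂ = 11.18 × 20.5 × (9.489)² = 11.18 × 20.5 × 90.041121 ≈ 20,636.5 × g
Increase = 20,636.5 − 11,038.6 = 9,597.9

9600 × g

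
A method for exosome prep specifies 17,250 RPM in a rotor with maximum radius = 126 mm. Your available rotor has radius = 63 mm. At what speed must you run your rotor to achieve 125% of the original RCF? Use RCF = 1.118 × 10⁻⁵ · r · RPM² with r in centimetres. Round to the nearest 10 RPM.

27270 RPM

Original rotor: r = 126 mm = 12.6 cm
RCF_original = 1.118 × 10⁻⁵ × 12.6 × (17250)² = 1.118 × 10⁻⁵ × 12.6 × 297,562,500 ≈ 41,917 × g
Target RCF = 1.25 × 41,917 ≈ 52,396.2 × g
Your rotor: r = 63 mm = 6.3 cm
52,396.2 = 1.118 × 10⁻⁵ × 6.3 × N²
N² = 52,396.2 / (7.0434 × 10⁻⁵) = 743,904,932
N ≈ √743,904,932 ≈ 27,274.6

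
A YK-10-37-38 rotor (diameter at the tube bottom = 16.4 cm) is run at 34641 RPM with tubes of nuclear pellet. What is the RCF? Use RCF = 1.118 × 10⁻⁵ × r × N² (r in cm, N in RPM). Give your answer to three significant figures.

110000 ×g

r = 16.4 / 2 = 8.2 cm
RCF = 1.118 × 10⁻⁵ × r × N²
RCF = 1.118 × 10⁻⁵ × 8.2 × (34641)² = 1.118 × 10⁻⁵ × 8.2 × 1,199,998,881 ≈ 110,011.1 × g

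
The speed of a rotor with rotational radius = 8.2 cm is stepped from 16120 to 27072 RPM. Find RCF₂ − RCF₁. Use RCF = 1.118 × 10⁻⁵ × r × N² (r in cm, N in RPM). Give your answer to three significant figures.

≈ 43400 ×g

RCF₁ = 1.118 × 10⁻⁵ × 8.2 × (16120)² = 1.118 × 10⁻⁵ × 8.2 × 259,854,400 ≈ 23,822.4 × g
RCF₂ = 1.118 × 10⁻⁵ × 8.2 × (27072)² = 1.118 × 10⁻⁵ × 8.2 × 732,893,184 ≈ 67,188.7 × g
Increase = 67,188.7 − 23,822.4 = 43,366.3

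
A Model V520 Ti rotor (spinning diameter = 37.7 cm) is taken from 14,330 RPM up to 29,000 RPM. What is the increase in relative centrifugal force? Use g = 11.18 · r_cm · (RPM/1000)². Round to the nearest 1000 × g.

≈ 134000 ×g

r = 37.7 / 2 = 18.85 cm
RCF₁ = 11.18 × 18.85 × (14.33)² = 11.18 × 18.85 × 205.3489 ≈ 43,275.8 × g
RCF₂ = 11.18 × 18.85 × (29)² = 11.18 × 18.85 × 841 ≈ 177,234.9 × g
Increase = 177,234.9 − 43,275.8 = 133,959.1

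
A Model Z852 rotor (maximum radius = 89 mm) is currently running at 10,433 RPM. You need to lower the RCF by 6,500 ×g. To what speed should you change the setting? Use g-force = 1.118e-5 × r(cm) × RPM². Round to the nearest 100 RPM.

r = 89 mm = 8.9 cm
Current RCF = 1.118 × 10⁻⁵ × 8.9 × (10433)² = 1.118 × 10⁻⁵ × 8.9 × 108,847,489 ≈ 10,830.5 × g
Target RCF = 10,830.5 − 6,500 = 4,330.5 × g
N² = 4,330.5 / (9.9502 × 10⁻⁵) = 43,521,738
N ≈ √43,521,738 ≈ 6,597.1

N₂ ≈ 6600 RPM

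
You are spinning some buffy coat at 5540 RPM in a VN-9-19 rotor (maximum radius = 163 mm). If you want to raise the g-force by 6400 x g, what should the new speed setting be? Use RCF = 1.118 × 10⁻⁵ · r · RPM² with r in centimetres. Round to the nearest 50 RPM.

N₂ ≈ 8100 RPM

r = 163 mm = 16.3 cm
Current RCF = 1.118 × 10⁻⁵ × 16.3 × (5540)² = 1.118 × 10⁻⁵ × 16.3 × 30,691,600 ≈ 5,593.1 × g
Target RCF = 5,593.1 + 6,400 = 11,993.1 × g
N² = 11,993.1 / (18.2234 × 10⁻⁵) = 65,811,539
N ≈ √65,811,539 ≈ 8,112.4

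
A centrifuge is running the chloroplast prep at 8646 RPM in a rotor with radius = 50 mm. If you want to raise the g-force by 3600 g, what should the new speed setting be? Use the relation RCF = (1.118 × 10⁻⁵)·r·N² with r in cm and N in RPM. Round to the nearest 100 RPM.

N₂ ≈ 11800 RPM

r = 50 mm = 5.0 cm
Current RCF = 1.118 × 10⁻⁵ × 5 × (8646)² = 1.118 × 10⁻⁵ × 5 × 74,753,316 ≈ 4,178.7 × g
Target RCF = 4,178.7 + 3,600 = 7,778.7 × g
N² = 7,778.7 / (5.59 × 10⁻⁵) = 139,153,846
N ≈ √139,153,846 ≈ 11,796.3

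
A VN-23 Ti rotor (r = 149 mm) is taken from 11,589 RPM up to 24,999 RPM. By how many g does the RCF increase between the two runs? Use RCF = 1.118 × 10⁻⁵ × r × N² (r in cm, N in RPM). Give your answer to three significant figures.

r = 149 mm = 14.9 cm
RCF₁ = 1.118 × 10⁻⁵ × 14.9 × (11589)² = 1.118 × 10⁻⁵ × 14.9 × 134,304,921 ≈ 22,372.8 × g
RCF₂ = 1.118 × 10⁻⁵ × 14.9 × (24999)² = 1.118 × 10⁻⁵ × 14.9 × 624,950,001 ≈ 104,105.4 × g
Increase = 104,105.4 − 22,372.8 = 81,732.6

≈ 81700 g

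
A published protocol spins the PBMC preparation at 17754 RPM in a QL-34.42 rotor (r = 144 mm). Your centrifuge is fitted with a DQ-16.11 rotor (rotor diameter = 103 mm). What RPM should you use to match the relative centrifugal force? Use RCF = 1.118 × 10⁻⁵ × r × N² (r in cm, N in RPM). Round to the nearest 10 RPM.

≈ 29690 RPM

Original rotor: r = 144 mm = 14.4 cm
RCF_original = 1.118 × 10⁻⁵ × 14.4 × (17754)² = 1.118 × 10⁻⁵ × 14.4 × 315,204,516 ≈ 50,745.4 × g
Your rotor: r = 103 mm / 2 = 51.5 mm = 5.15 cm
50,745.4 = 1.118 × 10⁻⁵ × 5.15 × N²
N² = 50,745.4 / (5.7577 × 10⁻⁵) = 881,348,455
N ≈ √881,348,455 ≈ 29,687.5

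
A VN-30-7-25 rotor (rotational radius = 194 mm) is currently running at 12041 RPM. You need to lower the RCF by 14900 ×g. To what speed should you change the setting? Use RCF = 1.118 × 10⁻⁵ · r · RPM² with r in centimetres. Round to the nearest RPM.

8734 RPM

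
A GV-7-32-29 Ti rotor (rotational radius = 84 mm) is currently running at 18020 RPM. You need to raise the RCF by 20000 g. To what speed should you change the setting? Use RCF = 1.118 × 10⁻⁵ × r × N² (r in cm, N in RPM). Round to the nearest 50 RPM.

r = 84 mm = 8.4 cm
Current RCF = 1.118 × 10⁻⁵ × 8.4 × (18020)² = 1.118 × 10⁻⁵ × 8.4 × 324,720,400 ≈ 30,495.1 × g
Target RCF = 30,495.1 + 20,000 = 50,495.1 × g
N² = 50,495.1 / (9.3912 × 10⁻⁵) = 537,685,280
N ≈ √537,685,280 ≈ 23,188.0

23200 RPM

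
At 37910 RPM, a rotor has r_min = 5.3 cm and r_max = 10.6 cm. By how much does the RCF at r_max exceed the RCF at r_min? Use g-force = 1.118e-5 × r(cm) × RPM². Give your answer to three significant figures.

≈ 85200 × g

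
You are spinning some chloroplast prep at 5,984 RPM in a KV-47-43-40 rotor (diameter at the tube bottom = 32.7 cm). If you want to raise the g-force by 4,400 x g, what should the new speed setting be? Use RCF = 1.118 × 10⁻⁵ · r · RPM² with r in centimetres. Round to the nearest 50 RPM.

N₂ ≈ 7750 RPM

r = 32.7 / 2 = 16.35 cm
Current RCF = 1.118 × 10⁻⁵ × 16.35 × (5984)² = 1.118 × 10⁻⁵ × 16.35 × 35,808,256 ≈ 6,545.5 × g
Target RCF = 6,545.5 + 4,400 = 10,945.5 × g
N² = 10,945.5 / (18.2793 × 10⁻⁵) = 59,879,208
N ≈ √59,879,208 ≈ 7,738.2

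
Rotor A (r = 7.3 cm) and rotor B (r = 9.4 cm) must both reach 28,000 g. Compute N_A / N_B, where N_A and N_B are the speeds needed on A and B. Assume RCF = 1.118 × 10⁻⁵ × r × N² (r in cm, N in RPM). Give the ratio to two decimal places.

At fixed RCF, N ∝ 1/√r, so N_A/N_B = √(r_B/r_A) = √(9.4/7.3) = √1.287671 = 1.1348.

1.13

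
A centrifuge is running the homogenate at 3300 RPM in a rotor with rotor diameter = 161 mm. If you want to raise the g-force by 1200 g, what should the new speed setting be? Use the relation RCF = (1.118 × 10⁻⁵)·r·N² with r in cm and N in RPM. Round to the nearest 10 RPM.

r = 161 mm / 2 = 80.5 mm = 8.05 cm
Current RCF = 1.118 × 10⁻⁵ × 8.05 × (3300)² = 1.118 × 10⁻⁵ × 8.05 × 10,890,000 ≈ 980.1 × g
Target RCF = 980.1 + 1,200 = 2,180.1 × g
N² = 2,180.1 / (8.9999 × 10⁻⁵) = 24,223,602
N ≈ √24,223,602 ≈ 4,921.7

4920 RPM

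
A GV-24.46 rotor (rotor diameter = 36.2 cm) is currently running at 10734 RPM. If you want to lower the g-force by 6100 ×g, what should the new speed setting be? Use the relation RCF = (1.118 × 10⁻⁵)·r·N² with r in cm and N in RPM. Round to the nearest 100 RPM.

N₂ ≈ 9200 RPM

r = 36.2 / 2 = 18.1 cm
Current RCF = 1.118 × 10⁻⁵ × 18.1 × (10734)² = 1.118 × 10⁻⁵ × 18.1 × 115,218,756 ≈ 23,315.4 × g
Target RCF = 23,315.4 − 6,100 = 17,215.4 × g
N² = 17,215.4 / (20.2358 × 10⁻⁵) = 85,073,978
N ≈ √85,073,978 ≈ 9,223.6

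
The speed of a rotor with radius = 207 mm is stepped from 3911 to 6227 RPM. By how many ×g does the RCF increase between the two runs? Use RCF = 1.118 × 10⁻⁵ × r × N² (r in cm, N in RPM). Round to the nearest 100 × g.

r = 207 mm = 20.7 cm
RCF₁ = 1.118 × 10⁻⁵ × 20.7 × (3911)² = 1.118 × 10⁻⁵ × 20.7 × 15,295,921 ≈ 3,539.9 × g
RCF₂ = 1.118 × 10⁻⁵ × 20.7 × (6227)² = 1.118 × 10⁻⁵ × 20.7 × 38,775,529 ≈ 8,973.7 × g
Increase = 8,973.7 − 3,539.9 = 5,433.8

≈ 5400 ×g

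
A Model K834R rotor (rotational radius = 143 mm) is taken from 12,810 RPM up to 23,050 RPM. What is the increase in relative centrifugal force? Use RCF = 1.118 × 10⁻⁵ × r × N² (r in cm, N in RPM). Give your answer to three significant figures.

≈ 58700 ×g

r = 143 mm = 14.3 cm
RCF₁ = 1.118 × 10⁻⁵ × 14.3 × (12810)² = 1.118 × 10⁻⁵ × 14.3 × 164,096,100 ≈ 26,234.7 × g
RCF₂ = 1.118 × 10⁻⁵ × 14.3 × (23050)² = 1.118 × 10⁻⁵ × 14.3 × 531,302,500 ≈ 84,941.5 × g
Increase = 84,941.5 − 26,234.7 = 58,706.8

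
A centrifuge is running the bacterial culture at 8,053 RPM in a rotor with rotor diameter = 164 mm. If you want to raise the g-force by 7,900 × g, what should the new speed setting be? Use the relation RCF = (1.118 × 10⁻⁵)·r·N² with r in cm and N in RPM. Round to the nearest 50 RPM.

N₂ ≈ 12300 RPM

r = 164 mm / 2 = 82 mm = 8.2 cm
Current RCF = 1.118 × 10⁻⁵ × 8.2 × (8053)² = 1.118 × 10⁻⁵ × 8.2 × 64,850,809 ≈ 5,945.3 × g
Target RCF = 5,945.3 + 7,900 = 13,845.3 × g
N² = 13,845.3 / (9.1676 × 10⁻⁵) = 151,024,259
N ≈ √151,024,259 ≈ 12,289.2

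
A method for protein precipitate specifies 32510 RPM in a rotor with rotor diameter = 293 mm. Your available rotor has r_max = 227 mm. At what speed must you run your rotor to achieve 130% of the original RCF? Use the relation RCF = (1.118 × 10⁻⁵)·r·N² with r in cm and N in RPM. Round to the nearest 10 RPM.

Original rotor: r = 293 mm / 2 = 146.5 mm = 14.65 cm
RCF = 1.118 × 10⁻⁵ × r × N²
RCF_original = 1.118 × 10⁻⁵ × 14.65 × (32510)² = 1.118 × 10⁻⁵ × 14.65 × 1,056,900,100 ≈ 173,106.5 × g
Target RCF = 1.3 × 173,106.5 ≈ 225,038.5 × g
Your rotor: r = 227 mm = 22.7 cm
225,038.5 = 1.118 × 10⁻⁵ × 22.7 × N²
N² = 225,038.5 / (25.3786 × 10⁻⁵) = 886,725,430
N ≈ √886,725,430 ≈ 29,777.9

29780 RPM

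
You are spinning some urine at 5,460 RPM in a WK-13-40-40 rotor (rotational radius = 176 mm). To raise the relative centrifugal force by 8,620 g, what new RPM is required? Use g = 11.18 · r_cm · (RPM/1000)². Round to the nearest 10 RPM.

r = 176 mm = 17.6 cm
Current RCF = 11.18 × 17.6 × (5.46)² = 11.18 × 17.6 × 29.8116 ≈ 5,866 × g
Target RCF = 5,866 + 8,620 = 14,486 × g
(N/1000)² = 14,486 / 196.768 = 73.61969
N = 1000 × √73.61969 ≈ 8,580.2

≈ 8580 RPM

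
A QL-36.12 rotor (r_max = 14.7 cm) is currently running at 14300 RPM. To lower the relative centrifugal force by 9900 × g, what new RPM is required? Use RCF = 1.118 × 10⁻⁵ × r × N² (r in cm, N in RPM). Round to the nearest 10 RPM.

Current RCF = 1.118 × 10⁻⁵ × 14.7 × (14300)² = 1.118 × 10⁻⁵ × 14.7 × 204,490,000 ≈ 33,607.1 × g
Target RCF = 33,607.1 − 9,900 = 23,707.1 × g
N² = 23,707.1 / (16.4346 × 10⁻⁵) = 144,251,153
N ≈ √144,251,153 ≈ 12,010.5

12010 RPM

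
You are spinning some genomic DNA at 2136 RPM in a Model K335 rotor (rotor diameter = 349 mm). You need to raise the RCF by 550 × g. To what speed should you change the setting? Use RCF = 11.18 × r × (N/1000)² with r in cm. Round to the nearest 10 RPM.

2720 RPM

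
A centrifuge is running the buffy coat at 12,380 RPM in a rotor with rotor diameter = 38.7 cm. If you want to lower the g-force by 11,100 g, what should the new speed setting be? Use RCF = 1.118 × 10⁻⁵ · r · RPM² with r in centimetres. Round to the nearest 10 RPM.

≈ 10100 RPM

r = 38.7 / 2 = 19.35 cm
Current RCF = 1.118 × 10⁻⁵ × 19.35 × (12380)² = 1.118 × 10⁻⁵ × 19.35 × 153,264,400 ≈ 33,156.1 × g
Target RCF = 33,156.1 − 11,100 = 22,056.1 × g
N² = 22,056.1 / (21.6333 × 10⁻⁵) = 101,954,394
N ≈ √101,954,394 ≈ 10,097.2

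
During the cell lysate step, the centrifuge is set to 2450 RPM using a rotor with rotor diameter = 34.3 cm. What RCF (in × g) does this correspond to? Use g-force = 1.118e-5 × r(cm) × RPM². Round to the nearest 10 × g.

r = 34.3 / 2 = 17.15 cm
RCF = 1.118 × 10⁻⁵ × 17.15 × (2450)² = 1.118 × 10⁻⁵ × 17.15 × 6,002,500 ≈ 1,150.9 × g

RCF ≈ 1150 × g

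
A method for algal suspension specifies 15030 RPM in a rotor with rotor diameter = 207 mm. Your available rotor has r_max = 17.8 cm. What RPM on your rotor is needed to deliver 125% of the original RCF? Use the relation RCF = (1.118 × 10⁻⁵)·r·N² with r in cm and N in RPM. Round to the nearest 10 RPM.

≈ 12810 RPM

Original rotor: r = 207 mm / 2 = 103.5 mm = 10.35 cm
RCF_original = 1.118 × 10⁻⁵ × 10.35 × (15030)² = 1.118 × 10⁻⁵ × 10.35 × 225,900,900 ≈ 26,139.7 × g
Target RCF = 1.25 × 26,139.7 ≈ 32,674.6 × g
32,674.6 = 1.118 × 10⁻⁵ × 17.8 × N²
N² = 32,674.6 / (19.9004 × 10⁻⁵) = 164,190,670
N ≈ √164,190,670 ≈ 12,813.7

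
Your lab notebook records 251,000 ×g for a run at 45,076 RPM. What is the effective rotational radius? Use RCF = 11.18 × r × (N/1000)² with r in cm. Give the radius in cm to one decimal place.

251000 = 11.18 × r × (45.076)²
r = 251000 / (11.18 × 2031.845776) = 251000 / 22716.04 ≈ 11.049 cm

r ≈ 11.0 cm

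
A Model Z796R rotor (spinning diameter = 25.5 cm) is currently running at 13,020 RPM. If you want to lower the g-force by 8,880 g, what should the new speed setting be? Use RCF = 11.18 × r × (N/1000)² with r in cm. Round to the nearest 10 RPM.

N₂ ≈ 10350 RPM

r = 25.5 / 2 = 12.75 cm
Current RCF = 11.18 × 12.75 × (13.02)² = 11.18 × 12.75 × 169.5204 ≈ 24,164.3 × g
Target RCF = 24,164.3 − 8,880 = 15,284.3 × g
(N/1000)² = 15,284.3 / 142.545 = 107.2244
N = 1000 × √107.2244 ≈ 10,354.9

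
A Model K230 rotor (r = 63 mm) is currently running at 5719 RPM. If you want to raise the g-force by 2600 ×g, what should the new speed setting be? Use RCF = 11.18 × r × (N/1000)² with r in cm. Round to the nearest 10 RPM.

r = 63 mm = 6.3 cm
Current RCF = 11.18 × 6.3 × (5.719)² = 11.18 × 6.3 × 32.706961 ≈ 2,303.7 × g
Target RCF = 2,303.7 + 2,600 = 4,903.7 × g
(N/1000)² = 4,903.7 / 70.434 = 69.62121
N = 1000 × √69.62121 ≈ 8,343.9

N₂ ≈ 8340 RPM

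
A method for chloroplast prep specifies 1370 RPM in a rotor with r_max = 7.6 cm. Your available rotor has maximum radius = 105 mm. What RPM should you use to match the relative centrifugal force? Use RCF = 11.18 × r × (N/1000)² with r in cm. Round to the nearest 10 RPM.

≈ 1170 RPM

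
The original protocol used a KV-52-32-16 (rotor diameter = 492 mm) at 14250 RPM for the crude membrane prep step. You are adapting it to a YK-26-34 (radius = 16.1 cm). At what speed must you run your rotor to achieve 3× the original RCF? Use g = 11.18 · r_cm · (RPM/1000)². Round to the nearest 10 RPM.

≈ 30510 RPM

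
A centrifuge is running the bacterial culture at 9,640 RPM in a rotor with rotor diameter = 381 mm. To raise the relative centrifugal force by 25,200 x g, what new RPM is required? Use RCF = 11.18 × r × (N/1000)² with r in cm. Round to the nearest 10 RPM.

≈ 14530 RPM

r = 381 mm / 2 = 190.5 mm = 19.05 cm
Current RCF = 11.18 × 19.05 × (9.64)² = 11.18 × 19.05 × 92.9296 ≈ 19,792.1 × g
Target RCF = 19,792.1 + 25,200 = 44,992.1 × g
(N/1000)² = 44,992.1 / 212.979 = 211.2513
N = 1000 × √211.2513 ≈ 14,534.5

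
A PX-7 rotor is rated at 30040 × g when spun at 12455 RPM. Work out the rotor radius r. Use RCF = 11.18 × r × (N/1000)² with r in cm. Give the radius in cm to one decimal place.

r ≈ 17.3 cm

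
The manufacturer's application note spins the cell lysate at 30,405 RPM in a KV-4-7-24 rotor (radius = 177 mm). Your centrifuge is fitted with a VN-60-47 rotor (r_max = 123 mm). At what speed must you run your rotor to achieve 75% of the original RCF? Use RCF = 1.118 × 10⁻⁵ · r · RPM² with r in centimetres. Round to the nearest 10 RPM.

Original rotor: r = 177 mm = 17.7 cm
RCF_original = 1.118 × 10⁻⁵ × 17.7 × (30405)² = 1.118 × 10⁻⁵ × 17.7 × 924,464,025 ≈ 182,938.5 × g
Target RCF = 0.75 × 182,938.5 ≈ 137,203.9 × g
Your rotor: r = 123 mm = 12.3 cm
137,203.9 = 1.118 × 10⁻⁵ × 12.3 × N²
N² = 137,203.9 / (13.7514 × 10⁻⁵) = 997,744,957
N ≈ √997,744,957 ≈ 31,587.1

31590 RPM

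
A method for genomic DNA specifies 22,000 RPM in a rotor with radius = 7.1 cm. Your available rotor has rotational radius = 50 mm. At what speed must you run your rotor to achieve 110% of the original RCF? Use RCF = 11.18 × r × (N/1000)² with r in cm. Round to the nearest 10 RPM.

RCF_original = 11.18 × 7.1 × (22)² = 11.18 × 7.1 × 484 ≈ 38,419 × g
Target RCF = 1.1 × 38,419 ≈ 42,260.9 × g
Your rotor: r = 50 mm = 5.0 cm
42,260.9 = 11.18 × 5 × (N/1000)²
(N/1000)² = 42,260.9 / 55.9 = 756.0089
N = 1000 × √756.0089 ≈ 27,495.6

27500 RPM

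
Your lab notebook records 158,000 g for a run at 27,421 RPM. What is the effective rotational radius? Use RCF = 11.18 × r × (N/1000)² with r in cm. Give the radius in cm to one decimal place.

≈ 18.8 cm

RCF = 11.18 × r × (N/1000)²
158000 = 11.18 × r × (27.421)²
r = 158000 / (11.18 × 751.911241) = 158000 / 8406.368 ≈ 18.795 cm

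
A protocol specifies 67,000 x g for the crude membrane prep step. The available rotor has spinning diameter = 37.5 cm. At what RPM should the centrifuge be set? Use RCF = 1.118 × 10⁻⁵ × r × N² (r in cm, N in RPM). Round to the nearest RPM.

17878 RPM

r = 37.5 / 2 = 18.75 cm
RCF = 1.118 × 10⁻⁵ × r × N²
67,000 = 1.118 × 10⁻⁵ × 18.75 × N²
N² = 67,000 / (20.9625 × 10⁻⁵) = 319,618,366
N ≈ √319,618,366 ≈ 17,877.9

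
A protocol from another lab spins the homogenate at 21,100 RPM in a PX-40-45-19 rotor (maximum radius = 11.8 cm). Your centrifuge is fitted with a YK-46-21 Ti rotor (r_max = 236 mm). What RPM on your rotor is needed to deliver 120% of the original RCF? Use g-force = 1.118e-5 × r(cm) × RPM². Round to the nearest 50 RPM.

RCF = 1.118 × 10⁻⁵ × r × N²
RCF_original = 1.118 × 10⁻⁵ × 11.8 × (21100)² = 1.118 × 10⁻⁵ × 11.8 × 445,210,000 ≈ 58,733.9 × g
Target RCF = 1.2 × 58,733.9 ≈ 70,480.7 × g
Your rotor: r = 236 mm = 23.6 cm
70,480.7 = 1.118 × 10⁻⁵ × 23.6 × N²
N² = 70,480.7 / (26.3848 × 10⁻⁵) = 267,126,148
N ≈ √267,126,148 ≈ 16,344.0

16350 RPM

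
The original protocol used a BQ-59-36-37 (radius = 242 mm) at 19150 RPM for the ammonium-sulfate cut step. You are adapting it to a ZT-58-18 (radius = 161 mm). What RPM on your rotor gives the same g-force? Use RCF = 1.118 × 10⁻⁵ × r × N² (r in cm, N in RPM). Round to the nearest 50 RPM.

23500 RPM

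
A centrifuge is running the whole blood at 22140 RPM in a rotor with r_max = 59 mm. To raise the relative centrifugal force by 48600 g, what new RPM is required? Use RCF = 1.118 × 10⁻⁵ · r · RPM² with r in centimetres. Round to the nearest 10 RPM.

N₂ ≈ 35030 RPM

r = 59 mm = 5.9 cm
Current RCF = 1.118 × 10⁻⁵ × 5.9 × (22140)² = 1.118 × 10⁻⁵ × 5.9 × 490,179,600 ≈ 32,333.2 × g
Target RCF = 32,333.2 + 48,600 = 80,933.2 × g
N² = 80,933.2 / (6.5962 × 10⁻⁵) = 1,226,967,042
N ≈ √1,226,967,042 ≈ 35,028.1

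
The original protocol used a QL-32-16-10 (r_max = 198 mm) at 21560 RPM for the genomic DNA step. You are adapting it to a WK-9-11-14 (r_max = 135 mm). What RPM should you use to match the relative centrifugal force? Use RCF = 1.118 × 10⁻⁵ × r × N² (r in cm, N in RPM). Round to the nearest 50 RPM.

Original rotor: r = 198 mm = 19.8 cm
RCF_original = 1.118 × 10⁻⁵ × 19.8 × (21560)² = 1.118 × 10⁻⁵ × 19.8 × 464,833,600 ≈ 102,897.4 × g
Your rotor: r = 135 mm = 13.5 cm
102,897.4 = 1.118 × 10⁻⁵ × 13.5 × N²
N² = 102,897.4 / (15.093 × 10⁻⁵) = 681,755,781
N ≈ √681,755,781 ≈ 26,110.5

26100 RPM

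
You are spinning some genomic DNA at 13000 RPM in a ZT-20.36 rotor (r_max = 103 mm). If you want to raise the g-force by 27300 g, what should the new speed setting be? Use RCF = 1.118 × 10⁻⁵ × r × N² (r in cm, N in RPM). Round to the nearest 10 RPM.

≈ 20150 RPM

r = 103 mm = 10.3 cm
Current RCF = 1.118 × 10⁻⁵ × 10.3 × (13000)² = 1.118 × 10⁻⁵ × 10.3 × 169,000,000 ≈ 19,461 × g
Target RCF = 19,461 + 27,300 = 46,761 × g
N² = 46,761 / (11.5154 × 10⁻⁵) = 406,073,606
N ≈ √406,073,606 ≈ 20,151.3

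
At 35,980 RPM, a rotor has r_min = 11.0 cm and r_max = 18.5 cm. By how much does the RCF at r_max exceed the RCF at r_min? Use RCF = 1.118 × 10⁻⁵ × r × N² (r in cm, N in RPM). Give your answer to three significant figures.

RCF_max = 1.118 × 10⁻⁵ × 18.5 × (35980)² = 1.118 × 10⁻⁵ × 18.5 × 1,294,560,400 ≈ 267,753.9 × g
RCF_min = 1.118 × 10⁻⁵ × 11 × (35980)² = 1.118 × 10⁻⁵ × 11 × 1,294,560,400 ≈ 159,205 × g
ΔRCF = 267,753.9 − 159,205 = 108,548.9

109000 g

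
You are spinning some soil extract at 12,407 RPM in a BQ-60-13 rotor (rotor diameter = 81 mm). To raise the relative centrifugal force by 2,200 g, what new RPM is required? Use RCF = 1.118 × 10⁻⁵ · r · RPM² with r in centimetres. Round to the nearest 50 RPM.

N₂ ≈ 14250 RPM

r = 81 mm / 2 = 40.5 mm = 4.05 cm
Current RCF = 1.118 × 10⁻⁵ × 4.05 × (12407)² = 1.118 × 10⁻⁵ × 4.05 × 153,933,649 ≈ 6,970 × g
Target RCF = 6,970 + 2,200 = 9,170 × g
N² = 9,170 / (4.5279 × 10⁻⁵) = 202,522,141
N ≈ √202,522,141 ≈ 14,231.0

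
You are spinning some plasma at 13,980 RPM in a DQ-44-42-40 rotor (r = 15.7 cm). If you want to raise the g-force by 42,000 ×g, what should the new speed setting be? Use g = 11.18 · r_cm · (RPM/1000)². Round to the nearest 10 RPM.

≈ 20850 RPM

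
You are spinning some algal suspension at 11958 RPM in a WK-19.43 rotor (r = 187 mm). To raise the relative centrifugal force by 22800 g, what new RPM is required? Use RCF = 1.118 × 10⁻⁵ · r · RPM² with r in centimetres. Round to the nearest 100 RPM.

r = 187 mm = 18.7 cm
Current RCF = 1.118 × 10⁻⁵ × 18.7 × (11958)² = 1.118 × 10⁻⁵ × 18.7 × 142,993,764 ≈ 29,895.1 × g
Target RCF = 29,895.1 + 22,800 = 52,695.1 × g
N² = 52,695.1 / (20.9066 × 10⁻⁵) = 252,050,070
N ≈ √252,050,070 ≈ 15,876.1

N₂ ≈ 15900 RPM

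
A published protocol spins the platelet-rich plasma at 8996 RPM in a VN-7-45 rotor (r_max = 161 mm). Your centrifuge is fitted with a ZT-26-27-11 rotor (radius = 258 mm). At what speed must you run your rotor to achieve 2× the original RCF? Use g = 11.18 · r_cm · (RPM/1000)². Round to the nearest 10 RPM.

≈ 10050 RPM

Original rotor: r = 161 mm = 16.1 cm
RCF = 11.18 × r × (N/1000)²
RCF_original = 11.18 × 16.1 × (8.996)² = 11.18 × 16.1 × 80.928016 ≈ 14,566.9 × g
Target RCF = 2 × 14,566.9 ≈ 29,133.8 × g
Your rotor: r = 258 mm = 25.8 cm
29,133.8 = 11.18 × 25.8 × (N/1000)²
(N/1000)² = 29,133.8 / 288.444 = 101.0033
N = 1000 × √101.0033 ≈ 10,050.0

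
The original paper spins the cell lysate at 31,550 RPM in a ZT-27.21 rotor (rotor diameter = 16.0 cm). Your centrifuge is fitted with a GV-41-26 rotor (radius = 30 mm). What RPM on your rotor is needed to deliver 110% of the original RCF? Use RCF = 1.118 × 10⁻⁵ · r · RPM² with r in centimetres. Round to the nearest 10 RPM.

54040 RPM

Original rotor: r = 16.0 / 2 = 8 cm
RCF_original = 1.118 × 10⁻⁵ × 8 × (31550)² = 1.118 × 10⁻⁵ × 8 × 995,402,500 ≈ 89,028.8 × g
Target RCF = 1.1 × 89,028.8 ≈ 97,931.7 × g
Your rotor: r = 30 mm = 3.0 cm
97,931.7 = 1.118 × 10⁻⁵ × 3 × N²
N² = 97,931.7 / (3.354 × 10⁻⁵) = 2,919,847,943
N ≈ √2,919,847,943 ≈ 54,035.6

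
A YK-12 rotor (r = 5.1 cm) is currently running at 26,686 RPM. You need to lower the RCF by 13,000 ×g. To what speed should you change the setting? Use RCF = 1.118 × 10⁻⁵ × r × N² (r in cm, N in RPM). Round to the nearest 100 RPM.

≈ 22000 RPM

Current RCF = 1.118 × 10⁻⁵ × 5.1 × (26686)² = 1.118 × 10⁻⁵ × 5.1 × 712,142,596 ≈ 40,604.9 × g
Target RCF = 40,604.9 − 13,000 = 27,604.9 × g
N² = 27,604.9 / (5.7018 × 10⁻⁵) = 484,143,604
N ≈ √484,143,604 ≈ 22,003.3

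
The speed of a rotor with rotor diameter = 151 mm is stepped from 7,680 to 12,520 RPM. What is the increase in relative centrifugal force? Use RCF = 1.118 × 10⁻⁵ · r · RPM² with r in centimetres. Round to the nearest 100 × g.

≈ 8300 × g

r = 151 mm / 2 = 75.5 mm = 7.55 cm
RCF₁ = 1.118 × 10⁻⁵ × 7.55 × (7680)² = 1.118 × 10⁻⁵ × 7.55 × 58,982,400 ≈ 4,978.6 × g
RCF₂ = 1.118 × 10⁻⁵ × 7.55 × (12520)² = 1.118 × 10⁻⁵ × 7.55 × 156,750,400 ≈ 13,231.1 × g
Increase = 13,231.1 − 4,978.6 = 8,252.5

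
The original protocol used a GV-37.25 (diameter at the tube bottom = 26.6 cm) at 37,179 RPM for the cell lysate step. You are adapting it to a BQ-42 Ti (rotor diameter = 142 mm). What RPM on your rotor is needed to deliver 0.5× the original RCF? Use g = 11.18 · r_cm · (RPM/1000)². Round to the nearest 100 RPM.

≈ 36000 RPM

Original rotor: r = 26.6 / 2 = 13.3 cm
RCF_original = 11.18 × 13.3 × (37.179)² = 11.18 × 13.3 × 1,382.278041 ≈ 205,536.5 × g
Target RCF = 0.5 × 205,536.5 ≈ 102,768.2 × g
Your rotor: r = 142 mm / 2 = 71 mm = 7.1 cm
102,768.2 = 11.18 × 7.1 × (N/1000)²
(N/1000)² = 102,768.2 / 79.378 = 1294.669
N = 1000 × √1294.669 ≈ 35,981.5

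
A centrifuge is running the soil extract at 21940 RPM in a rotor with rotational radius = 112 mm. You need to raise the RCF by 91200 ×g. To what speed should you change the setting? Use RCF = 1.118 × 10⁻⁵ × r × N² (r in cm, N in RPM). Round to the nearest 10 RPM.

≈ 34780 RPM

r = 112 mm = 11.2 cm
Current RCF = 1.118 × 10⁻⁵ × 11.2 × (21940)² = 1.118 × 10⁻⁵ × 11.2 × 481,363,600 ≈ 60,274.4 × g
Target RCF = 60,274.4 + 91,200 = 151,474.4 × g
N² = 151,474.4 / (12.5216 × 10⁻⁵) = 1,209,704,830
N ≈ √1,209,704,830 ≈ 34,780.8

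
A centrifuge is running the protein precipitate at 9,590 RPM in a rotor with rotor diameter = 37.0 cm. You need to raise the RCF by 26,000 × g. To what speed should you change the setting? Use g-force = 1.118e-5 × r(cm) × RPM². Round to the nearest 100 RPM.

r = 37.0 / 2 = 18.5 cm
Current RCF = 1.118 × 10⁻⁵ × 18.5 × (9590)² = 1.118 × 10⁻⁵ × 18.5 × 91,968,100 ≈ 19,021.8 × g
Target RCF = 19,021.8 + 26,000 = 45,021.8 × g
N² = 45,021.8 / (20.683 × 10⁻⁵) = 217,675,386
N ≈ √217,675,386 ≈ 14,753.8

N₂ ≈ 14800 RPM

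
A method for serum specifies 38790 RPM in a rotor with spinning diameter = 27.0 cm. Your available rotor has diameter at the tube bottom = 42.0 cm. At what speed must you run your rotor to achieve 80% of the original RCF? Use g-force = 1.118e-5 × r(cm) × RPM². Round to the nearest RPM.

≈ 27818 RPM

Original rotor: r = 27.0 / 2 = 13.5 cm
RCF_original = 1.118 × 10⁻⁵ × 13.5 × (38790)² = 1.118 × 10⁻⁵ × 13.5 × 1,504,664,100 ≈ 227,099 × g
Target RCF = 0.8 × 227,099 ≈ 181,679.2 × g
Your rotor: r = 42.0 / 2 = 21 cm
181,679.2 = 1.118 × 10⁻⁵ × 21 × N²
N² = 181,679.2 / (23.478 × 10⁻⁵) = 773,827,413
N ≈ √773,827,413 ≈ 27,817.8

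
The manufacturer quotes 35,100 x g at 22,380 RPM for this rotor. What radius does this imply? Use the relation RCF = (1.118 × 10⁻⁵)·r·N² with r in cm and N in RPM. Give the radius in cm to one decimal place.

6.3 cm

RCF = 1.118 × 10⁻⁵ × r × N²
35100 = 1.118 × 10⁻⁵ × r × (22380)²
r = 35100 / (1.118 × 10⁻⁵ × 500,864,400) = 35100 / 5599.664 ≈ 6.268 cm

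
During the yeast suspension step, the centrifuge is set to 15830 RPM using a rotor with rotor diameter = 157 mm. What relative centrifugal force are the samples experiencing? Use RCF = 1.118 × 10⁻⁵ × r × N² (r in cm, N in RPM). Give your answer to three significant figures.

≈ 22000 × g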